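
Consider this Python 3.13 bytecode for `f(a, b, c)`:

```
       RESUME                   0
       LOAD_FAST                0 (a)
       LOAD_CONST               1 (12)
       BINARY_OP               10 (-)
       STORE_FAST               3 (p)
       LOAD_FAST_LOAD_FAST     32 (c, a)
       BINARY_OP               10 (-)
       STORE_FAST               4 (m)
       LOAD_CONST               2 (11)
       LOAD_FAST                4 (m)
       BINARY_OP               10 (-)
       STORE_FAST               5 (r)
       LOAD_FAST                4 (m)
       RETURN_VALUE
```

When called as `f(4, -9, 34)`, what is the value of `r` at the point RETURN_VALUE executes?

LOAD_FAST a → push 4. Stack: [4]
LOAD_CONST → push 12. Stack: [4, 12]
BINARY_OP - → 4 - 12 = -8. Stack: [-8]
STORE_FAST p → p=-8. Stack: []
LOAD_FAST_LOAD_FAST c,a → push 34,4. Stack: [34, 4]
BINARY_OP - → 34 - 4 = 30. Stack: [30]
STORE_FAST m → m=30. Stack: []
LOAD_CONST → push 11. Stack: [11]
LOAD_FAST m → push 30. Stack: [11, 30]
BINARY_OP - → 11 - 30 = -19. Stack: [-19]
STORE_FAST r → r=-19. Stack: []
LOAD_FAST m → push 30. Stack: [30]
RETURN_VALUE → return 30.

-19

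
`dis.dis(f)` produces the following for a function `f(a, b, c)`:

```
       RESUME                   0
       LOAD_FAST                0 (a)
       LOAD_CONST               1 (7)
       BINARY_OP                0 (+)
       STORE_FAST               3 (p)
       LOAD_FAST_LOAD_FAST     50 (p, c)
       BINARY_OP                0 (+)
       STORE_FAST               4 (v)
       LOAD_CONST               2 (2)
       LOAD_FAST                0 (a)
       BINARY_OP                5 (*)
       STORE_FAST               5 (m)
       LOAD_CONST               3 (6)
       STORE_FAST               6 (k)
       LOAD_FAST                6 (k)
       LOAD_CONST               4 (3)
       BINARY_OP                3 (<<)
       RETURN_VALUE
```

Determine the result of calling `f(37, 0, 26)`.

48

LOAD_FAST a → push 37. Stack: [37]
LOAD_CONST → push 7. Stack: [37, 7]
BINARY_OP + → 37 + 7 = 44. Stack: [44]
STORE_FAST p → p=44. Stack: []
LOAD_FAST_LOAD_FAST p,c → push 44,26. Stack: [44, 26]
BINARY_OP + → 44 + 26 = 70. Stack: [70]
STORE_FAST v → v=70. Stack: []
LOAD_CONST → push 2. Stack: [2]
LOAD_FAST a → push 37. Stack: [2, 37]
BINARY_OP * → 2 * 37 = 74. Stack: [74]
STORE_FAST m → m=74. Stack: []
LOAD_CONST → push 6. Stack: [6]
STORE_FAST k → k=6. Stack: []
LOAD_FAST k → push 6. Stack: [6]
LOAD_CONST → push 3. Stack: [6, 3]
BINARY_OP << → 6 << 3 = 48. Stack: [48]
RETURN_VALUE → return 48.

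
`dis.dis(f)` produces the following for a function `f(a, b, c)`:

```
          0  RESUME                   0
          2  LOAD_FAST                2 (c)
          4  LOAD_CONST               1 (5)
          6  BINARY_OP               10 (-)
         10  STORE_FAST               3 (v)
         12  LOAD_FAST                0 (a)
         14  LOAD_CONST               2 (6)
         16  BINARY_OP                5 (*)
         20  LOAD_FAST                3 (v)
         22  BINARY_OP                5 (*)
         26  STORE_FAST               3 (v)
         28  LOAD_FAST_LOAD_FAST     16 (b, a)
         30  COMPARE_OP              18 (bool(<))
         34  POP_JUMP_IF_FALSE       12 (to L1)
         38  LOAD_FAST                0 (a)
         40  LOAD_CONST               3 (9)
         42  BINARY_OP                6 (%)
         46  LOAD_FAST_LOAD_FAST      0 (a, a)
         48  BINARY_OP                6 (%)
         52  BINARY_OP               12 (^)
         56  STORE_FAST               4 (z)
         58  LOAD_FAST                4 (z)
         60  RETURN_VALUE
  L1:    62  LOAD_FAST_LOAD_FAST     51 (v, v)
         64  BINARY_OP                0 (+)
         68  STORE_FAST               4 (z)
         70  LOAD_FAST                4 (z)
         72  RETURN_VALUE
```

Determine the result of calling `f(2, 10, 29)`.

LOAD_FAST c → push 29. Stack: [29]
LOAD_CONST → push 5. Stack: [29, 5]
BINARY_OP - → 29 - 5 = 24. Stack: [24]
STORE_FAST v → v=24. Stack: []
LOAD_FAST a → push 2. Stack: [2]
LOAD_CONST → push 6. Stack: [2, 6]
BINARY_OP * → 2 * 6 = 12. Stack: [12]
LOAD_FAST v → push 24. Stack: [12, 24]
BINARY_OP * → 12 * 24 = 288. Stack: [288]
STORE_FAST v → v=288. Stack: []
LOAD_FAST_LOAD_FAST b,a → push 10,2. Stack: [10, 2]
COMPARE_OP bool(<) → 10 vs 2 = False. Stack: [False]
POP_JUMP_IF_FALSE → pop False; jump. Stack: []
LOAD_FAST_LOAD_FAST v,v → push 288,288. Stack: [288, 288]
BINARY_OP + → 288 + 288 = 576. Stack: [576]
STORE_FAST z → z=576. Stack: []
LOAD_FAST z → push 576. Stack: [576]
RETURN_VALUE → return 576.

576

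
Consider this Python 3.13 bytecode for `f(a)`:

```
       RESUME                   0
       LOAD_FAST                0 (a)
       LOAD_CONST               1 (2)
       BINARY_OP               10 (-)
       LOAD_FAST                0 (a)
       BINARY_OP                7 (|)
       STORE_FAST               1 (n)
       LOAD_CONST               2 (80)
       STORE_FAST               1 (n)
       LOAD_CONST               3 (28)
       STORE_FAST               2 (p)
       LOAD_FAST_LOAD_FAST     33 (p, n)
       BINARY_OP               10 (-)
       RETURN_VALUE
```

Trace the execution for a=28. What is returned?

-52

LOAD_FAST a → push 28. Stack: [28]
LOAD_CONST → push 2. Stack: [28, 2]
BINARY_OP - → 28 - 2 = 26. Stack: [26]
LOAD_FAST a → push 28. Stack: [26, 28]
BINARY_OP | → 26 | 28 = 30. Stack: [30]
STORE_FAST n → n=30. Stack: []
LOAD_CONST → push 80. Stack: [80]
STORE_FAST n → n=80. Stack: []
LOAD_CONST → push 28. Stack: [28]
STORE_FAST p → p=28. Stack: []
LOAD_FAST_LOAD_FAST p,n → push 28,80. Stack: [28, 80]
BINARY_OP - → 28 - 80 = -52. Stack: [-52]
RETURN_VALUE → return -52.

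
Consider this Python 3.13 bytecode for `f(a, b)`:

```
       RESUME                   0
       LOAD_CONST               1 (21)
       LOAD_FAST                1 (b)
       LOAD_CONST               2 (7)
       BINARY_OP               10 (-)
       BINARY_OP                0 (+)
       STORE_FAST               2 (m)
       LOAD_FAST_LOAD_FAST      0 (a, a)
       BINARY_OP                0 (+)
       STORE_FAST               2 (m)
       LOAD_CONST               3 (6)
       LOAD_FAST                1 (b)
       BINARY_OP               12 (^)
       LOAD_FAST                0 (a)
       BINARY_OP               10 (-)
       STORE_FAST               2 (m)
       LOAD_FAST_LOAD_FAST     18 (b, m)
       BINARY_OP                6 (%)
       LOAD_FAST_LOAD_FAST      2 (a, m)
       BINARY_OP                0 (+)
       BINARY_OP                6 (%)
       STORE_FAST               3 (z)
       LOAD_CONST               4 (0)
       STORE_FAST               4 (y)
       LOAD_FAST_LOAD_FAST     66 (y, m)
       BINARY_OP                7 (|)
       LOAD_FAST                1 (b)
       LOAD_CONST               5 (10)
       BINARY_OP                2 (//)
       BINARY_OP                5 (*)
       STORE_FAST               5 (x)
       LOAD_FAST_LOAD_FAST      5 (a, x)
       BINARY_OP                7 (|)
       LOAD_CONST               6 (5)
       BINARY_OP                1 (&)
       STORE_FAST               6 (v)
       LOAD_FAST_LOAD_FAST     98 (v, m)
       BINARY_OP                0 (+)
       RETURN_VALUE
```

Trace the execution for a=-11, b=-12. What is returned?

2

LOAD_CONST → push 21. Stack: [21]
LOAD_FAST b → push -12. Stack: [21, -12]
LOAD_CONST → push 7. Stack: [21, -12, 7]
BINARY_OP - → -12 - 7 = -19. Stack: [21, -19]
BINARY_OP + → 21 + -19 = 2. Stack: [2]
STORE_FAST m → m=2. Stack: []
LOAD_FAST_LOAD_FAST a,a → push -11,-11. Stack: [-11, -11]
BINARY_OP + → -11 + -11 = -22. Stack: [-22]
STORE_FAST m → m=-22. Stack: []
LOAD_CONST → push 6. Stack: [6]
LOAD_FAST b → push -12. Stack: [6, -12]
BINARY_OP ^ → 6 ^ -12 = -14. Stack: [-14]
LOAD_FAST a → push -11. Stack: [-14, -11]
BINARY_OP - → -14 - -11 = -3. Stack: [-3]
STORE_FAST m → m=-3. Stack: []
LOAD_FAST_LOAD_FAST b,m → push -12,-3. Stack: [-12, -3]
BINARY_OP % → -12 % -3 = 0. Stack: [0]
LOAD_FAST_LOAD_FAST a,m → push -11,-3. Stack: [0, -11, -3]
BINARY_OP + → -11 + -3 = -14. Stack: [0, -14]
BINARY_OP % → 0 % -14 = 0. Stack: [0]
STORE_FAST z → z=0. Stack: []
LOAD_CONST → push 0. Stack: [0]
STORE_FAST y → y=0. Stack: []
LOAD_FAST_LOAD_FAST y,m → push 0,-3. Stack: [0, -3]
BINARY_OP | → 0 | -3 = -3. Stack: [-3]
LOAD_FAST b → push -12. Stack: [-3, -12]
LOAD_CONST → push 10. Stack: [-3, -12, 10]
BINARY_OP // → -12 // 10 = -2. Stack: [-3, -2]
BINARY_OP * → -3 * -2 = 6. Stack: [6]
STORE_FAST x → x=6. Stack: []
LOAD_FAST_LOAD_FAST a,x → push -11,6. Stack: [-11, 6]
BINARY_OP | → -11 | 6 = -9. Stack: [-9]
LOAD_CONST → push 5. Stack: [-9, 5]
BINARY_OP & → -9 & 5 = 5. Stack: [5]
STORE_FAST v → v=5. Stack: []
LOAD_FAST_LOAD_FAST v,m → push 5,-3. Stack: [5, -3]
BINARY_OP + → 5 + -3 = 2. Stack: [2]
RETURN_VALUE → return 2.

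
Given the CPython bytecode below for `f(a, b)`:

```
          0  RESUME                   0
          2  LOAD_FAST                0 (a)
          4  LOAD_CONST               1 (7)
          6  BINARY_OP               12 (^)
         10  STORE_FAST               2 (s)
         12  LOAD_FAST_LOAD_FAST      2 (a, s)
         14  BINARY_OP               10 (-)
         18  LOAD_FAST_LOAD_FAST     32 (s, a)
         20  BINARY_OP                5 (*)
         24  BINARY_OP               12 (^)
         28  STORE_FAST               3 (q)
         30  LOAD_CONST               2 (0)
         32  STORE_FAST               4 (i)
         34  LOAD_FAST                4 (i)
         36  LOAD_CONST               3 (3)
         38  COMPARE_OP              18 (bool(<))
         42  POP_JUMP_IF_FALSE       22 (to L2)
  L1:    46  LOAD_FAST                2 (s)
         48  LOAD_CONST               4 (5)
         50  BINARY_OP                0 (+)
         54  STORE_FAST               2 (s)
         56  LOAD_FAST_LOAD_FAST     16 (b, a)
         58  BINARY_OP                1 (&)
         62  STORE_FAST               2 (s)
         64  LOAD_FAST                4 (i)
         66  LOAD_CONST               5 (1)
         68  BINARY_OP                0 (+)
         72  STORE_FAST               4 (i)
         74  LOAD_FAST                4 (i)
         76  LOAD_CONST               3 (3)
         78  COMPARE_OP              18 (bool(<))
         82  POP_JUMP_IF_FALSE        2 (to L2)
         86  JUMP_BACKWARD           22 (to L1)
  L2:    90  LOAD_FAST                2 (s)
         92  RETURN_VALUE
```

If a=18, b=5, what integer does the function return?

LOAD_FAST a → push 18. Stack: [18]
LOAD_CONST → push 7. Stack: [18, 7]
BINARY_OP ^ → 18 ^ 7 = 21. Stack: [21]
STORE_FAST s → s=21. Stack: []
LOAD_FAST_LOAD_FAST a,s → push 18,21. Stack: [18, 21]
BINARY_OP - → 18 - 21 = -3. Stack: [-3]
LOAD_FAST_LOAD_FAST s,a → push 21,18. Stack: [-3, 21, 18]
BINARY_OP * → 21 * 18 = 378. Stack: [-3, 378]
BINARY_OP ^ → -3 ^ 378 = -377. Stack: [-377]
STORE_FAST q → q=-377. Stack: []
LOAD_CONST → push 0. Stack: [0]
STORE_FAST i → i=0. Stack: []
LOAD_FAST i → push 0. Stack: [0]
LOAD_CONST → push 3. Stack: [0, 3]
COMPARE_OP bool(<) → 0 vs 3 = True. Stack: [True]
POP_JUMP_IF_FALSE → pop True; no jump. Stack: []
LOAD_FAST s → push 21. Stack: [21]
LOAD_CONST → push 5. Stack: [21, 5]
BINARY_OP + → 21 + 5 = 26. Stack: [26]
STORE_FAST s → s=26. Stack: []
LOAD_FAST_LOAD_FAST b,a → push 5,18. Stack: [5, 18]
BINARY_OP & → 5 & 18 = 0. Stack: [0]
STORE_FAST s → s=0. Stack: []
LOAD_FAST i → push 0. Stack: [0]
LOAD_CONST → push 1. Stack: [0, 1]
BINARY_OP + → 0 + 1 = 1. Stack: [1]
STORE_FAST i → i=1. Stack: []
LOAD_FAST i → push 1. Stack: [1]
LOAD_CONST → push 3. Stack: [1, 3]
COMPARE_OP bool(<) → 1 vs 3 = True. Stack: [True]
POP_JUMP_IF_FALSE → pop True; no jump. Stack: []
LOAD_FAST s → push 0. Stack: [0]
LOAD_CONST → push 5. Stack: [0, 5]
BINARY_OP + → 0 + 5 = 5. Stack: [5]
STORE_FAST s → s=5. Stack: []
LOAD_FAST_LOAD_FAST b,a → push 5,18. Stack: [5, 18]
BINARY_OP & → 5 & 18 = 0. Stack: [0]
STORE_FAST s → s=0. Stack: []
LOAD_FAST i → push 1. Stack: [1]
LOAD_CONST → push 1. Stack: [1, 1]
BINARY_OP + → 1 + 1 = 2. Stack: [2]
STORE_FAST i → i=2. Stack: []
LOAD_FAST i → push 2. Stack: [2]
LOAD_CONST → push 3. Stack: [2, 3]
COMPARE_OP bool(<) → 2 vs 3 = True. Stack: [True]
POP_JUMP_IF_FALSE → pop True; no jump. Stack: []
LOAD_FAST s → push 0. Stack: [0]
LOAD_CONST → push 5. Stack: [0, 5]
BINARY_OP + → 0 + 5 = 5. Stack: [5]
STORE_FAST s → s=5. Stack: []
LOAD_FAST_LOAD_FAST b,a → push 5,18. Stack: [5, 18]
BINARY_OP & → 5 & 18 = 0. Stack: [0]
STORE_FAST s → s=0. Stack: []
LOAD_FAST i → push 2. Stack: [2]
LOAD_CONST → push 1. Stack: [2, 1]
BINARY_OP + → 2 + 1 = 3. Stack: [3]
STORE_FAST i → i=3. Stack: []
LOAD_FAST i → push 3. Stack: [3]
LOAD_CONST → push 3. Stack: [3, 3]
COMPARE_OP bool(<) → 3 vs 3 = False. Stack: [False]
POP_JUMP_IF_FALSE → pop False; jump. Stack: []
LOAD_FAST s → push 0. Stack: [0]
RETURN_VALUE → return 0.

0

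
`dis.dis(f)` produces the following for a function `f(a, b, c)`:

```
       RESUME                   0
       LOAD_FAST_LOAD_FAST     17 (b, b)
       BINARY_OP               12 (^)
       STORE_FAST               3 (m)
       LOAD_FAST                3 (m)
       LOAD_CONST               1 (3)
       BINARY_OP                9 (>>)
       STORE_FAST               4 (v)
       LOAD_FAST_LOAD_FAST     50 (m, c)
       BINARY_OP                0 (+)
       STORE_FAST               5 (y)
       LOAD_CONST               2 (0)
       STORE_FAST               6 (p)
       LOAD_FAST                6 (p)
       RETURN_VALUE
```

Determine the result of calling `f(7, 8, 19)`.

0

LOAD_FAST_LOAD_FAST b,b → push 8,8. Stack: [8, 8]
BINARY_OP ^ → 8 ^ 8 = 0. Stack: [0]
STORE_FAST m → m=0. Stack: []
LOAD_FAST m → push 0. Stack: [0]
LOAD_CONST → push 3. Stack: [0, 3]
BINARY_OP >> → 0 >> 3 = 0. Stack: [0]
STORE_FAST v → v=0. Stack: []
LOAD_FAST_LOAD_FAST m,c → push 0,19. Stack: [0, 19]
BINARY_OP + → 0 + 19 = 19. Stack: [19]
STORE_FAST y → y=19. Stack: []
LOAD_CONST → push 0. Stack: [0]
STORE_FAST p → p=0. Stack: []
LOAD_FAST p → push 0. Stack: [0]
RETURN_VALUE → return 0.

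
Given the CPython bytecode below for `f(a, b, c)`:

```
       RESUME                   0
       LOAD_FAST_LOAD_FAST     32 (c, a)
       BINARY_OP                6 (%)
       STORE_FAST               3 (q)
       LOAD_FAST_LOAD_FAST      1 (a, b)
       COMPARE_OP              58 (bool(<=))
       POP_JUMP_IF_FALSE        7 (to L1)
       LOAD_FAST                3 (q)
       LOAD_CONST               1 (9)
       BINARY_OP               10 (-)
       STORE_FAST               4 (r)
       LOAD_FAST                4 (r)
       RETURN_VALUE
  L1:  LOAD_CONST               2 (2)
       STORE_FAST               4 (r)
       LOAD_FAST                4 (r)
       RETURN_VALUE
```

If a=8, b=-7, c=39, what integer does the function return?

2

LOAD_FAST_LOAD_FAST c,a → push 39,8. Stack: [39, 8]
BINARY_OP % → 39 % 8 = 7. Stack: [7]
STORE_FAST q → q=7. Stack: []
LOAD_FAST_LOAD_FAST a,b → push 8,-7. Stack: [8, -7]
COMPARE_OP bool(<=) → 8 vs -7 = False. Stack: [False]
POP_JUMP_IF_FALSE → pop False; jump. Stack: []
LOAD_CONST → push 2. Stack: [2]
STORE_FAST r → r=2. Stack: []
LOAD_FAST r → push 2. Stack: [2]
RETURN_VALUE → return 2.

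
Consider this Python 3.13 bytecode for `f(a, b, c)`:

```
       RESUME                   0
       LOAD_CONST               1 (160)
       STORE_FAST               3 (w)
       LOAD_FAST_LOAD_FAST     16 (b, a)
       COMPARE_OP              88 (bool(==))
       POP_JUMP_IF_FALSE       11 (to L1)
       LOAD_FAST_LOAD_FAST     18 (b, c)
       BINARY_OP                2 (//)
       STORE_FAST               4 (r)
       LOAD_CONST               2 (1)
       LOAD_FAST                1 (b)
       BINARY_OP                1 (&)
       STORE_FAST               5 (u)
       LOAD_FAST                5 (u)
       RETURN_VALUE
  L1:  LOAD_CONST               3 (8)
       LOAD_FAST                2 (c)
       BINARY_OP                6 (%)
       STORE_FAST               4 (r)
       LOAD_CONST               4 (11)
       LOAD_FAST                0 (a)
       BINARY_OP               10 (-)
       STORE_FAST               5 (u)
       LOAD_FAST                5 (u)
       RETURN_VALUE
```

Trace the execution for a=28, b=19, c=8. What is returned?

-17

LOAD_CONST → push 160. Stack: [160]
STORE_FAST w → w=160. Stack: []
LOAD_FAST_LOAD_FAST b,a → push 19,28. Stack: [19, 28]
COMPARE_OP bool(==) → 19 vs 28 = False. Stack: [False]
POP_JUMP_IF_FALSE → pop False; jump. Stack: []
LOAD_CONST → push 8. Stack: [8]
LOAD_FAST c → push 8. Stack: [8, 8]
BINARY_OP % → 8 % 8 = 0. Stack: [0]
STORE_FAST r → r=0. Stack: []
LOAD_CONST → push 11. Stack: [11]
LOAD_FAST a → push 28. Stack: [11, 28]
BINARY_OP - → 11 - 28 = -17. Stack: [-17]
STORE_FAST u → u=-17. Stack: []
LOAD_FAST u → push -17. Stack: [-17]
RETURN_VALUE → return -17.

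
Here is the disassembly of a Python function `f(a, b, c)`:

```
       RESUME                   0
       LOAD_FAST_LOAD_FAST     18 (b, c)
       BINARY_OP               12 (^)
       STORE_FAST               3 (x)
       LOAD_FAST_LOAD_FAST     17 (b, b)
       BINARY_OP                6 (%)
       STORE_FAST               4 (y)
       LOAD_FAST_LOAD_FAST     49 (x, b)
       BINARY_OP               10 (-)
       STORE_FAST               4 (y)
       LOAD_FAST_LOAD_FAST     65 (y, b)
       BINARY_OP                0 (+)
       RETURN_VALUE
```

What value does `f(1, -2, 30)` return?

LOAD_FAST_LOAD_FAST b,c → push -2,30. Stack: [-2, 30]
BINARY_OP ^ → -2 ^ 30 = -32. Stack: [-32]
STORE_FAST x → x=-32. Stack: []
LOAD_FAST_LOAD_FAST b,b → push -2,-2. Stack: [-2, -2]
BINARY_OP % → -2 % -2 = 0. Stack: [0]
STORE_FAST y → y=0. Stack: []
LOAD_FAST_LOAD_FAST x,b → push -32,-2. Stack: [-32, -2]
BINARY_OP - → -32 - -2 = -30. Stack: [-30]
STORE_FAST y → y=-30. Stack: []
LOAD_FAST_LOAD_FAST y,b → push -30,-2. Stack: [-30, -2]
BINARY_OP + → -30 + -2 = -32. Stack: [-32]
RETURN_VALUE → return -32.

-32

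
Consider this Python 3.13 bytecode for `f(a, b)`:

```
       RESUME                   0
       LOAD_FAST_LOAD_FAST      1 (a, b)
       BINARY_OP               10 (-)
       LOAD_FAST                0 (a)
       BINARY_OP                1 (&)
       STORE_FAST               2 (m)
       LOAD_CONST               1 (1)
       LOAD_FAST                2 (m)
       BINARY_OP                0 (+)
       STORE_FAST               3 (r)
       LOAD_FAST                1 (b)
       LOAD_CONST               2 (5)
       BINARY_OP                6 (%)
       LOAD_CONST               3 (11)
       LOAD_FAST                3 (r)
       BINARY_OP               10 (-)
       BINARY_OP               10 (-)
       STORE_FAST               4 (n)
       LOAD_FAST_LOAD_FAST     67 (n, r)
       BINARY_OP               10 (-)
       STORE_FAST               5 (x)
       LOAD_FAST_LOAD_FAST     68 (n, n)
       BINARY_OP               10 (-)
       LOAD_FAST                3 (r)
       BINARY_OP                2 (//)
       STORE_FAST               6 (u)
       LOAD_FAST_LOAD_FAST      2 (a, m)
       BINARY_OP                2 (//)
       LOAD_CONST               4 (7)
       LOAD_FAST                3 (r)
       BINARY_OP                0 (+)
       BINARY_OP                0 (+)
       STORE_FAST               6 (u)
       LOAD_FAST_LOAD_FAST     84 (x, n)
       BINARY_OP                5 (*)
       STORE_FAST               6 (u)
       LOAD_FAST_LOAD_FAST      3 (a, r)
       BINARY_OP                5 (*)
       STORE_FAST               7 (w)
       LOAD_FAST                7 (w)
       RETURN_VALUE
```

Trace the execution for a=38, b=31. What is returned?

266

LOAD_FAST_LOAD_FAST a,b → push 38,31. Stack: [38, 31]
BINARY_OP - → 38 - 31 = 7. Stack: [7]
LOAD_FAST a → push 38. Stack: [7, 38]
BINARY_OP & → 7 & 38 = 6. Stack: [6]
STORE_FAST m → m=6. Stack: []
LOAD_CONST → push 1. Stack: [1]
LOAD_FAST m → push 6. Stack: [1, 6]
BINARY_OP + → 1 + 6 = 7. Stack: [7]
STORE_FAST r → r=7. Stack: []
LOAD_FAST b → push 31. Stack: [31]
LOAD_CONST → push 5. Stack: [31, 5]
BINARY_OP % → 31 % 5 = 1. Stack: [1]
LOAD_CONST → push 11. Stack: [1, 11]
LOAD_FAST r → push 7. Stack: [1, 11, 7]
BINARY_OP - → 11 - 7 = 4. Stack: [1, 4]
BINARY_OP - → 1 - 4 = -3. Stack: [-3]
STORE_FAST n → n=-3. Stack: []
LOAD_FAST_LOAD_FAST n,r → push -3,7. Stack: [-3, 7]
BINARY_OP - → -3 - 7 = -10. Stack: [-10]
STORE_FAST x → x=-10. Stack: []
LOAD_FAST_LOAD_FAST n,n → push -3,-3. Stack: [-3, -3]
BINARY_OP - → -3 - -3 = 0. Stack: [0]
LOAD_FAST r → push 7. Stack: [0, 7]
BINARY_OP // → 0 // 7 = 0. Stack: [0]
STORE_FAST u → u=0. Stack: []
LOAD_FAST_LOAD_FAST a,m → push 38,6. Stack: [38, 6]
BINARY_OP // → 38 // 6 = 6. Stack: [6]
LOAD_CONST → push 7. Stack: [6, 7]
LOAD_FAST r → push 7. Stack: [6, 7, 7]
BINARY_OP + → 7 + 7 = 14. Stack: [6, 14]
BINARY_OP + → 6 + 14 = 20. Stack: [20]
STORE_FAST u → u=20. Stack: []
LOAD_FAST_LOAD_FAST x,n → push -10,-3. Stack: [-10, -3]
BINARY_OP * → -10 * -3 = 30. Stack: [30]
STORE_FAST u → u=30. Stack: []
LOAD_FAST_LOAD_FAST a,r → push 38,7. Stack: [38, 7]
BINARY_OP * → 38 * 7 = 266. Stack: [266]
STORE_FAST w → w=266. Stack: []
LOAD_FAST w → push 266. Stack: [266]
RETURN_VALUE → return 266.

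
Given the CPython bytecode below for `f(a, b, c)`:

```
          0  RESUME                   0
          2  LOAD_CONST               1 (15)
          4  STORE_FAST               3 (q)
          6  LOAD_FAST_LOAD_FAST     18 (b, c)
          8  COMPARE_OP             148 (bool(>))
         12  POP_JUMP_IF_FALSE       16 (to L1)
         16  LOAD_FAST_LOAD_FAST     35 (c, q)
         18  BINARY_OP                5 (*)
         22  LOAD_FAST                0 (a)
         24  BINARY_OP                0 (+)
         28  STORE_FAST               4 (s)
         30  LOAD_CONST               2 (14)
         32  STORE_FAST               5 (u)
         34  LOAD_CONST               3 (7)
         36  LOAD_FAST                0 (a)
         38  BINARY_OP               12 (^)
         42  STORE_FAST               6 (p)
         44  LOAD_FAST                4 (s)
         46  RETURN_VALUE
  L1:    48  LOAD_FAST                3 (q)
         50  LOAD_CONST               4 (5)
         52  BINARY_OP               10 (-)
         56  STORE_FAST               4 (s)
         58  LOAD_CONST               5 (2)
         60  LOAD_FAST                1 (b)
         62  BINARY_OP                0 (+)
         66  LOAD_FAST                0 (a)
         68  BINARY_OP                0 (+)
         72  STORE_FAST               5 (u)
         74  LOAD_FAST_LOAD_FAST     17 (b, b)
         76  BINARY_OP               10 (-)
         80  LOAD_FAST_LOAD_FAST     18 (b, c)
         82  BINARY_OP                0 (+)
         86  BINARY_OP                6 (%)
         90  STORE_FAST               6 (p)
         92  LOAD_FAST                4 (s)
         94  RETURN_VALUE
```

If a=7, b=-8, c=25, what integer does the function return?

10

LOAD_CONST → push 15. Stack: [15]
STORE_FAST q → q=15. Stack: []
LOAD_FAST_LOAD_FAST b,c → push -8,25. Stack: [-8, 25]
COMPARE_OP bool(>) → -8 vs 25 = False. Stack: [False]
POP_JUMP_IF_FALSE → pop False; jump. Stack: []
LOAD_FAST q → push 15. Stack: [15]
LOAD_CONST → push 5. Stack: [15, 5]
BINARY_OP - → 15 - 5 = 10. Stack: [10]
STORE_FAST s → s=10. Stack: []
LOAD_CONST → push 2. Stack: [2]
LOAD_FAST b → push -8. Stack: [2, -8]
BINARY_OP + → 2 + -8 = -6. Stack: [-6]
LOAD_FAST a → push 7. Stack: [-6, 7]
BINARY_OP + → -6 + 7 = 1. Stack: [1]
STORE_FAST u → u=1. Stack: []
LOAD_FAST_LOAD_FAST b,b → push -8,-8. Stack: [-8, -8]
BINARY_OP - → -8 - -8 = 0. Stack: [0]
LOAD_FAST_LOAD_FAST b,c → push -8,25. Stack: [0, -8, 25]
BINARY_OP + → -8 + 25 = 17. Stack: [0, 17]
BINARY_OP % → 0 % 17 = 0. Stack: [0]
STORE_FAST p → p=0. Stack: []
LOAD_FAST s → push 10. Stack: [10]
RETURN_VALUE → return 10.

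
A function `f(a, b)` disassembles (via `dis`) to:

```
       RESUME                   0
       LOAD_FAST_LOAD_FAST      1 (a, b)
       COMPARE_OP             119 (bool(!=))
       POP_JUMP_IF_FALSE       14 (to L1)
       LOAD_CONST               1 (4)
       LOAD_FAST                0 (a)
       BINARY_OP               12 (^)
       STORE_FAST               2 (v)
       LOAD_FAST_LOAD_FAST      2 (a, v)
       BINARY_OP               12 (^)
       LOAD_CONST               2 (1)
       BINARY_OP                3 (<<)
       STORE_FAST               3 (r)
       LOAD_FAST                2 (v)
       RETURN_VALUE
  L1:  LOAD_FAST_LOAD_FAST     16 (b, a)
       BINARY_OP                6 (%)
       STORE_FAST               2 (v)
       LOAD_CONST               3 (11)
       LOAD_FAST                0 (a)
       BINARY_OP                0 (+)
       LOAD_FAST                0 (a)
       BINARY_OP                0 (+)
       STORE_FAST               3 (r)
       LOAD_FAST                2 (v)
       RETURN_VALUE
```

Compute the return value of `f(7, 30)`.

3

LOAD_FAST_LOAD_FAST a,b → push 7,30. Stack: [7, 30]
COMPARE_OP bool(!=) → 7 vs 30 = True. Stack: [True]
POP_JUMP_IF_FALSE → pop True; no jump. Stack: []
LOAD_CONST → push 4. Stack: [4]
LOAD_FAST a → push 7. Stack: [4, 7]
BINARY_OP ^ → 4 ^ 7 = 3. Stack: [3]
STORE_FAST v → v=3. Stack: []
LOAD_FAST_LOAD_FAST a,v → push 7,3. Stack: [7, 3]
BINARY_OP ^ → 7 ^ 3 = 4. Stack: [4]
LOAD_CONST → push 1. Stack: [4, 1]
BINARY_OP << → 4 << 1 = 8. Stack: [8]
STORE_FAST r → r=8. Stack: []
LOAD_FAST v → push 3. Stack: [3]
RETURN_VALUE → return 3.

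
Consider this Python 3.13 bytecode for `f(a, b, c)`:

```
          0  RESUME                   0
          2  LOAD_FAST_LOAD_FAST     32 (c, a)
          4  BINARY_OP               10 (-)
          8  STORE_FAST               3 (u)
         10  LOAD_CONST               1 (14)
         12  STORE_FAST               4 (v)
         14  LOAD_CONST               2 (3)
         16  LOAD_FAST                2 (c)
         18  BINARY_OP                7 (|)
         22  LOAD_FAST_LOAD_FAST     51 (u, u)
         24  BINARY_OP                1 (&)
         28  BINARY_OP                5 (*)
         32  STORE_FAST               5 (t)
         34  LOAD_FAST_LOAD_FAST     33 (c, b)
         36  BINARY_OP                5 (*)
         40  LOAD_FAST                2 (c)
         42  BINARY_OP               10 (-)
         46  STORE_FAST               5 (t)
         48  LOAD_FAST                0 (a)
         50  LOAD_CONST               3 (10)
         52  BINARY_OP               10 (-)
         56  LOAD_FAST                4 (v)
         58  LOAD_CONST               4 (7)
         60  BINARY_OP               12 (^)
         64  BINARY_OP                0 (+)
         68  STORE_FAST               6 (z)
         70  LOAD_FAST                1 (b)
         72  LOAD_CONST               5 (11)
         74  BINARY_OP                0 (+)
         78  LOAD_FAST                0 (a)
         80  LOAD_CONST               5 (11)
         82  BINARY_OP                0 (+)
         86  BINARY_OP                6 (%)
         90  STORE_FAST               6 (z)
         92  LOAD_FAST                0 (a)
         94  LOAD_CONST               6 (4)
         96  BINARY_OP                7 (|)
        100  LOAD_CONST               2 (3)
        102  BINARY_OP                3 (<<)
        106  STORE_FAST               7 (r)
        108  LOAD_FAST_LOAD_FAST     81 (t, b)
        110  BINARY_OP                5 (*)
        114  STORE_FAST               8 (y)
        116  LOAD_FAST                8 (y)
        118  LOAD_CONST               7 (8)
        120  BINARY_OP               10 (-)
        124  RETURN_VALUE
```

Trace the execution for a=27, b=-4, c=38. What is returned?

LOAD_FAST_LOAD_FAST c,a → push 38,27. Stack: [38, 27]
BINARY_OP - → 38 - 27 = 11. Stack: [11]
STORE_FAST u → u=11. Stack: []
LOAD_CONST → push 14. Stack: [14]
STORE_FAST v → v=14. Stack: []
LOAD_CONST → push 3. Stack: [3]
LOAD_FAST c → push 38. Stack: [3, 38]
BINARY_OP | → 3 | 38 = 39. Stack: [39]
LOAD_FAST_LOAD_FAST u,u → push 11,11. Stack: [39, 11, 11]
BINARY_OP & → 11 & 11 = 11. Stack: [39, 11]
BINARY_OP * → 39 * 11 = 429. Stack: [429]
STORE_FAST t → t=429. Stack: []
LOAD_FAST_LOAD_FAST c,b → push 38,-4. Stack: [38, -4]
BINARY_OP * → 38 * -4 = -152. Stack: [-152]
LOAD_FAST c → push 38. Stack: [-152, 38]
BINARY_OP - → -152 - 38 = -190. Stack: [-190]
STORE_FAST t → t=-190. Stack: []
LOAD_FAST a → push 27. Stack: [27]
LOAD_CONST → push 10. Stack: [27, 10]
BINARY_OP - → 27 - 10 = 17. Stack: [17]
LOAD_FAST v → push 14. Stack: [17, 14]
LOAD_CONST → push 7. Stack: [17, 14, 7]
BINARY_OP ^ → 14 ^ 7 = 9. Stack: [17, 9]
BINARY_OP + → 17 + 9 = 26. Stack: [26]
STORE_FAST z → z=26. Stack: []
LOAD_FAST b → push -4. Stack: [-4]
LOAD_CONST → push 11. Stack: [-4, 11]
BINARY_OP + → -4 + 11 = 7. Stack: [7]
LOAD_FAST a → push 27. Stack: [7, 27]
LOAD_CONST → push 11. Stack: [7, 27, 11]
BINARY_OP + → 27 + 11 = 38. Stack: [7, 38]
BINARY_OP % → 7 % 38 = 7. Stack: [7]
STORE_FAST z → z=7. Stack: []
LOAD_FAST a → push 27. Stack: [27]
LOAD_CONST → push 4. Stack: [27, 4]
BINARY_OP | → 27 | 4 = 31. Stack: [31]
LOAD_CONST → push 3. Stack: [31, 3]
BINARY_OP << → 31 << 3 = 248. Stack: [248]
STORE_FAST r → r=248. Stack: []
LOAD_FAST_LOAD_FAST t,b → push -190,-4. Stack: [-190, -4]
BINARY_OP * → -190 * -4 = 760. Stack: [760]
STORE_FAST y → y=760. Stack: []
LOAD_FAST y → push 760. Stack: [760]
LOAD_CONST → push 8. Stack: [760, 8]
BINARY_OP - → 760 - 8 = 752. Stack: [752]
RETURN_VALUE → return 752.

752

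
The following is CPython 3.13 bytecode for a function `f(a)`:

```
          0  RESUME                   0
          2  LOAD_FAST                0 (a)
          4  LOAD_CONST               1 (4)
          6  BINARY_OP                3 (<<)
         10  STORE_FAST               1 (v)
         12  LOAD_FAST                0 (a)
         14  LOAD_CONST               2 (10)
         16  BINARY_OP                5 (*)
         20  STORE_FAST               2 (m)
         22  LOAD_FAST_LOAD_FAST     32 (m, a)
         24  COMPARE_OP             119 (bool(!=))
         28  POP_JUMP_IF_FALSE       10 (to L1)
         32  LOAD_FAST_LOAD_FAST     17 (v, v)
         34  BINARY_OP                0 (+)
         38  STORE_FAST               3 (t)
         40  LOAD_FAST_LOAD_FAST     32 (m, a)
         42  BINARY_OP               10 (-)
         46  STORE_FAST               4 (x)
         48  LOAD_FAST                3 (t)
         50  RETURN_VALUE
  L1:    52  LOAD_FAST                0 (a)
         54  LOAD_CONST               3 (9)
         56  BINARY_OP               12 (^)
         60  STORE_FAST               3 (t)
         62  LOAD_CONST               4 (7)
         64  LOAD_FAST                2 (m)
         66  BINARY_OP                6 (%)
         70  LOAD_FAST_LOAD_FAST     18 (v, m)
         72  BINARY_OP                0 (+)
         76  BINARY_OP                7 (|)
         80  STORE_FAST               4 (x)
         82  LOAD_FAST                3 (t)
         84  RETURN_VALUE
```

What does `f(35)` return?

LOAD_FAST a → push 35. Stack: [35]
LOAD_CONST → push 4. Stack: [35, 4]
BINARY_OP << → 35 << 4 = 560. Stack: [560]
STORE_FAST v → v=560. Stack: []
LOAD_FAST a → push 35. Stack: [35]
LOAD_CONST → push 10. Stack: [35, 10]
BINARY_OP * → 35 * 10 = 350. Stack: [350]
STORE_FAST m → m=350. Stack: []
LOAD_FAST_LOAD_FAST m,a → push 350,35. Stack: [350, 35]
COMPARE_OP bool(!=) → 350 vs 35 = True. Stack: [True]
POP_JUMP_IF_FALSE → pop True; no jump. Stack: []
LOAD_FAST_LOAD_FAST v,v → push 560,560. Stack: [560, 560]
BINARY_OP + → 560 + 560 = 1120. Stack: [1120]
STORE_FAST t → t=1120. Stack: []
LOAD_FAST_LOAD_FAST m,a → push 350,35. Stack: [350, 35]
BINARY_OP - → 350 - 35 = 315. Stack: [315]
STORE_FAST x → x=315. Stack: []
LOAD_FAST t → push 1120. Stack: [1120]
RETURN_VALUE → return 1120.

1120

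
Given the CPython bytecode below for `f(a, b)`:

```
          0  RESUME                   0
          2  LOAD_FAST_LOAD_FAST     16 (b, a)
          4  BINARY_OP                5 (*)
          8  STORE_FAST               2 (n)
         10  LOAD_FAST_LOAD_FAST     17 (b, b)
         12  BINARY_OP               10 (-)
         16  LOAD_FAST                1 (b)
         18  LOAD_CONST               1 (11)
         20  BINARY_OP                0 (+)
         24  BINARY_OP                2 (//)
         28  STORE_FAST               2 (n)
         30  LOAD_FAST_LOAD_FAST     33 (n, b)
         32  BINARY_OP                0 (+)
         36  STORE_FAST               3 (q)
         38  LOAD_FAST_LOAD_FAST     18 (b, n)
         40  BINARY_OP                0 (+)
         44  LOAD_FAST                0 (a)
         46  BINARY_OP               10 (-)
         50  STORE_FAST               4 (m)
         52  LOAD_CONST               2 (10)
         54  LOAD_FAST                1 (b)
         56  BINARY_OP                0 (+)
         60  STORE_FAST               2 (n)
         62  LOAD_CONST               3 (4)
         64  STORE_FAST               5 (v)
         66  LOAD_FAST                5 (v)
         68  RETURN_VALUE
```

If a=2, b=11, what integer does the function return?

LOAD_FAST_LOAD_FAST b,a → push 11,2. Stack: [11, 2]
BINARY_OP * → 11 * 2 = 22. Stack: [22]
STORE_FAST n → n=22. Stack: []
LOAD_FAST_LOAD_FAST b,b → push 11,11. Stack: [11, 11]
BINARY_OP - → 11 - 11 = 0. Stack: [0]
LOAD_FAST b → push 11. Stack: [0, 11]
LOAD_CONST → push 11. Stack: [0, 11, 11]
BINARY_OP + → 11 + 11 = 22. Stack: [0, 22]
BINARY_OP // → 0 // 22 = 0. Stack: [0]
STORE_FAST n → n=0. Stack: []
LOAD_FAST_LOAD_FAST n,b → push 0,11. Stack: [0, 11]
BINARY_OP + → 0 + 11 = 11. Stack: [11]
STORE_FAST q → q=11. Stack: []
LOAD_FAST_LOAD_FAST b,n → push 11,0. Stack: [11, 0]
BINARY_OP + → 11 + 0 = 11. Stack: [11]
LOAD_FAST a → push 2. Stack: [11, 2]
BINARY_OP - → 11 - 2 = 9. Stack: [9]
STORE_FAST m → m=9. Stack: []
LOAD_CONST → push 10. Stack: [10]
LOAD_FAST b → push 11. Stack: [10, 11]
BINARY_OP + → 10 + 11 = 21. Stack: [21]
STORE_FAST n → n=21. Stack: []
LOAD_CONST → push 4. Stack: [4]
STORE_FAST v → v=4. Stack: []
LOAD_FAST v → push 4. Stack: [4]
RETURN_VALUE → return 4.

4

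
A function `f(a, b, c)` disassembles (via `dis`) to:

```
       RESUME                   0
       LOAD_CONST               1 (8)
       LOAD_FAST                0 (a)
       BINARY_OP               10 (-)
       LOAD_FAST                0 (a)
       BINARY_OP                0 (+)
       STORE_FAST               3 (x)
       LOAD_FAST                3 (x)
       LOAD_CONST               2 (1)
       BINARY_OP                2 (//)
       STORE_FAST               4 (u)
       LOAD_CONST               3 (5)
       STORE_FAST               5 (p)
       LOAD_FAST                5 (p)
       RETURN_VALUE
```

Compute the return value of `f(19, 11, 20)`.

LOAD_CONST → push 8. Stack: [8]
LOAD_FAST a → push 19. Stack: [8, 19]
BINARY_OP - → 8 - 19 = -11. Stack: [-11]
LOAD_FAST a → push 19. Stack: [-11, 19]
BINARY_OP + → -11 + 19 = 8. Stack: [8]
STORE_FAST x → x=8. Stack: []
LOAD_FAST x → push 8. Stack: [8]
LOAD_CONST → push 1. Stack: [8, 1]
BINARY_OP // → 8 // 1 = 8. Stack: [8]
STORE_FAST u → u=8. Stack: []
LOAD_CONST → push 5. Stack: [5]
STORE_FAST p → p=5. Stack: []
LOAD_FAST p → push 5. Stack: [5]
RETURN_VALUE → return 5.

5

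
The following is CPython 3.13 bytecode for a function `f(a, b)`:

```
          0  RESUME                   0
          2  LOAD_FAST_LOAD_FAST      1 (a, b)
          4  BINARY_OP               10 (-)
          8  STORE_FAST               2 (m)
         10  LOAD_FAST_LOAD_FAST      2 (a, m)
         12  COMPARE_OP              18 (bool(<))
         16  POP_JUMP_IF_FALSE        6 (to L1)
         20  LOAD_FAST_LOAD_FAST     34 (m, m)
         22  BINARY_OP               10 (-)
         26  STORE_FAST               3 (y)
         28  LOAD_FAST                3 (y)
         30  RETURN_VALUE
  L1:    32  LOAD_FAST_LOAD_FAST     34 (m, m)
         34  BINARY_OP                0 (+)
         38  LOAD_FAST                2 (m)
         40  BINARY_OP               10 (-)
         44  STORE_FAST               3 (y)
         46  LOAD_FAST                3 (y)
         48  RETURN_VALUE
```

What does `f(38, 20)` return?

LOAD_FAST_LOAD_FAST a,b → push 38,20. Stack: [38, 20]
BINARY_OP - → 38 - 20 = 18. Stack: [18]
STORE_FAST m → m=18. Stack: []
LOAD_FAST_LOAD_FAST a,m → push 38,18. Stack: [38, 18]
COMPARE_OP bool(<) → 38 vs 18 = False. Stack: [False]
POP_JUMP_IF_FALSE → pop False; jump. Stack: []
LOAD_FAST_LOAD_FAST m,m → push 18,18. Stack: [18, 18]
BINARY_OP + → 18 + 18 = 36. Stack: [36]
LOAD_FAST m → push 18. Stack: [36, 18]
BINARY_OP - → 36 - 18 = 18. Stack: [18]
STORE_FAST y → y=18. Stack: []
LOAD_FAST y → push 18. Stack: [18]
RETURN_VALUE → return 18.

18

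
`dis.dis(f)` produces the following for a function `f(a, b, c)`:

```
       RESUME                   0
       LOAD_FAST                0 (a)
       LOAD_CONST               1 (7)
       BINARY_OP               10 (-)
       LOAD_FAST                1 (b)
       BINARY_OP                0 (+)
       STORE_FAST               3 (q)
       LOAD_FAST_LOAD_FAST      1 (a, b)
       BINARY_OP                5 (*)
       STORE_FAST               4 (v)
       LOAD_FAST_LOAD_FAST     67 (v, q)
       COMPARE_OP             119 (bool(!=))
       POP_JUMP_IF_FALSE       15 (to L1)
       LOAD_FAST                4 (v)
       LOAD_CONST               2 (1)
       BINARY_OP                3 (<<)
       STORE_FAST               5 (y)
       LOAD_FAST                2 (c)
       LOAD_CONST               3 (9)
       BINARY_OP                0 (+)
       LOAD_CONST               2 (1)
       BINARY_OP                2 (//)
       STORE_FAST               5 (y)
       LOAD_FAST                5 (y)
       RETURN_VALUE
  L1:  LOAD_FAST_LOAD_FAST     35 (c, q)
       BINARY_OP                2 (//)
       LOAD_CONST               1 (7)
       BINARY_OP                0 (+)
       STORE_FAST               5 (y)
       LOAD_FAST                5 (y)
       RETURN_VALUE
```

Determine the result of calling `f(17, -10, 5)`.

LOAD_FAST a → push 17. Stack: [17]
LOAD_CONST → push 7. Stack: [17, 7]
BINARY_OP - → 17 - 7 = 10. Stack: [10]
LOAD_FAST b → push -10. Stack: [10, -10]
BINARY_OP + → 10 + -10 = 0. Stack: [0]
STORE_FAST q → q=0. Stack: []
LOAD_FAST_LOAD_FAST a,b → push 17,-10. Stack: [17, -10]
BINARY_OP * → 17 * -10 = -170. Stack: [-170]
STORE_FAST v → v=-170. Stack: []
LOAD_FAST_LOAD_FAST v,q → push -170,0. Stack: [-170, 0]
COMPARE_OP bool(!=) → -170 vs 0 = True. Stack: [True]
POP_JUMP_IF_FALSE → pop True; no jump. Stack: []
LOAD_FAST v → push -170. Stack: [-170]
LOAD_CONST → push 1. Stack: [-170, 1]
BINARY_OP << → -170 << 1 = -340. Stack: [-340]
STORE_FAST y → y=-340. Stack: []
LOAD_FAST c → push 5. Stack: [5]
LOAD_CONST → push 9. Stack: [5, 9]
BINARY_OP + → 5 + 9 = 14. Stack: [14]
LOAD_CONST → push 1. Stack: [14, 1]
BINARY_OP // → 14 // 1 = 14. Stack: [14]
STORE_FAST y → y=14. Stack: []
LOAD_FAST y → push 14. Stack: [14]
RETURN_VALUE → return 14.

14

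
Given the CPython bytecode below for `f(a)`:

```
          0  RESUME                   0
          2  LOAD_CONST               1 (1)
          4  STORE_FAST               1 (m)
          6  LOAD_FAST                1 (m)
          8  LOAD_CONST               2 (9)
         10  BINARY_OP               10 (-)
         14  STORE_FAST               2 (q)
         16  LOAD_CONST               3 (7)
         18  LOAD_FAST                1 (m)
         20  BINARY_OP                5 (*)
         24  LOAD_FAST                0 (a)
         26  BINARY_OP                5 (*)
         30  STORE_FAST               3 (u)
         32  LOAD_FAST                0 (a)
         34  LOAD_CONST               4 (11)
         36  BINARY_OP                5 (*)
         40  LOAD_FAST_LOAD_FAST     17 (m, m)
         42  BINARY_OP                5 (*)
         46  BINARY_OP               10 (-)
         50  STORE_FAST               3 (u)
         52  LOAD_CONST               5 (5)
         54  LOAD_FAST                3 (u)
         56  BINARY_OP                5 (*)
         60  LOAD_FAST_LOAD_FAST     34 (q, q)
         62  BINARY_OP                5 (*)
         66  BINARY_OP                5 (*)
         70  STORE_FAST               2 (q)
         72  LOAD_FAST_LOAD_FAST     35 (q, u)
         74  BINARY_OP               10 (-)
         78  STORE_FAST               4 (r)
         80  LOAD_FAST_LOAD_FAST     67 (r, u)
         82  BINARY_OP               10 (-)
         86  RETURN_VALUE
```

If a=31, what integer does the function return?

108120

LOAD_CONST → push 1. Stack: [1]
STORE_FAST m → m=1. Stack: []
LOAD_FAST m → push 1. Stack: [1]
LOAD_CONST → push 9. Stack: [1, 9]
BINARY_OP - → 1 - 9 = -8. Stack: [-8]
STORE_FAST q → q=-8. Stack: []
LOAD_CONST → push 7. Stack: [7]
LOAD_FAST m → push 1. Stack: [7, 1]
BINARY_OP * → 7 * 1 = 7. Stack: [7]
LOAD_FAST a → push 31. Stack: [7, 31]
BINARY_OP * → 7 * 31 = 217. Stack: [217]
STORE_FAST u → u=217. Stack: []
LOAD_FAST a → push 31. Stack: [31]
LOAD_CONST → push 11. Stack: [31, 11]
BINARY_OP * → 31 * 11 = 341. Stack: [341]
LOAD_FAST_LOAD_FAST m,m → push 1,1. Stack: [341, 1, 1]
BINARY_OP * → 1 * 1 = 1. Stack: [341, 1]
BINARY_OP - → 341 - 1 = 340. Stack: [340]
STORE_FAST u → u=340. Stack: []
LOAD_CONST → push 5. Stack: [5]
LOAD_FAST u → push 340. Stack: [5, 340]
BINARY_OP * → 5 * 340 = 1700. Stack: [1700]
LOAD_FAST_LOAD_FAST q,q → push -8,-8. Stack: [1700, -8, -8]
BINARY_OP * → -8 * -8 = 64. Stack: [1700, 64]
BINARY_OP * → 1700 * 64 = 108800. Stack: [108800]
STORE_FAST q → q=108800. Stack: []
LOAD_FAST_LOAD_FAST q,u → push 108800,340. Stack: [108800, 340]
BINARY_OP - → 108800 - 340 = 108460. Stack: [108460]
STORE_FAST r → r=108460. Stack: []
LOAD_FAST_LOAD_FAST r,u → push 108460,340. Stack: [108460, 340]
BINARY_OP - → 108460 - 340 = 108120. Stack: [108120]
RETURN_VALUE → return 108120.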